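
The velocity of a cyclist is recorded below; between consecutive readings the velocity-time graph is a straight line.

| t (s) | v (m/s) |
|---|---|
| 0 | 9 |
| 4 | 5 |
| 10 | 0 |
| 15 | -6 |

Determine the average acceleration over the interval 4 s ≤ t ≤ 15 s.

-1 m/s²

Average acceleration = Δv/Δt = (-6 − 5)/(15 − 4) = -1 m/s².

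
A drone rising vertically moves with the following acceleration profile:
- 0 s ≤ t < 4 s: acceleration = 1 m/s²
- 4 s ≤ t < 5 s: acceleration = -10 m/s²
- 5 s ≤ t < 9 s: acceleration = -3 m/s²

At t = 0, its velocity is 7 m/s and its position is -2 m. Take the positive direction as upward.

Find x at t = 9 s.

On each constant-a segment, Δv = aΔt and Δx = v₀Δt + ½aΔt²; chain segment to segment.
0–4 s: v starts 7 m/s; Δx = 7·4 + ½·1·4² = 36 m; v ends 11 m/s.
4–5 s: v starts 11 m/s; Δx = 11·1 + ½·-10·1² = 6 m; v ends 1 m/s.
5–9 s: v starts 1 m/s; Δx = 1·4 + ½·-3·4² = -20 m; v ends -11 m/s.
x(9) = -2 + Σ Δx = 20 m.

20 m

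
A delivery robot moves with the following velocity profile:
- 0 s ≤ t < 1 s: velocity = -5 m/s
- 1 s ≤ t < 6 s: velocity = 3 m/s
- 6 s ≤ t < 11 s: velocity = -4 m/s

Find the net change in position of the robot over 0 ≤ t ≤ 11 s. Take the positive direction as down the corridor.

-10 m

Displacement is the signed area under the v-t curve.
0–1 s: -5 × 1 = -5 m
1–6 s: 3 × 5 = 15 m
6–11 s: -4 × 5 = -20 m
Net displacement = -10 m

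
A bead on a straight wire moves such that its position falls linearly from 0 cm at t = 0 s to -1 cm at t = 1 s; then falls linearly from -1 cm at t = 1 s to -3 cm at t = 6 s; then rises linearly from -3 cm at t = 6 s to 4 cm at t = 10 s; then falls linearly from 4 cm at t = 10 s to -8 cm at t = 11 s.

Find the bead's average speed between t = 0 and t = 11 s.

Average speed = (total path length)/(elapsed time); on a piecewise-linear x-t graph the path length is Σ|Δx|.
0–1 s: |Δx| = |-1 − 0| = 1 cm
1–6 s: |Δx| = |-3 − -1| = 2 cm
6–10 s: |Δx| = |4 − -3| = 7 cm
10–11 s: |Δx| = |-8 − 4| = 12 cm
Total path = 22 cm; average speed = 22/11 = 2 cm/s.

2 cm/s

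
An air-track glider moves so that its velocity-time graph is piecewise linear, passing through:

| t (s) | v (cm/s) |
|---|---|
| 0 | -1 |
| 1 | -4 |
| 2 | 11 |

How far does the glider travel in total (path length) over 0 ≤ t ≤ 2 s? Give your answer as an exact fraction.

106/15 cm

Total distance travelled is ∫|v| dt — sum the magnitudes of each area piece.
0–1 s: |½(-1 + -4)(1)| = 2.5 cm
1–2 s: v = 0 at t = 19/15 s; triangle areas 8/15 + 121/30 = 137/30 cm
Total distance = 106/15 cm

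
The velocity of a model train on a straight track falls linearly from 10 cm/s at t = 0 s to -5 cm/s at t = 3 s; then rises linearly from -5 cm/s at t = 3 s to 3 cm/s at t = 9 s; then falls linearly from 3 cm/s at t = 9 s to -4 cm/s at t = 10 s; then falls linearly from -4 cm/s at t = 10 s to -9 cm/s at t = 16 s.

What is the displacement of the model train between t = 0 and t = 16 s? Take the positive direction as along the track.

Displacement is the signed area under the v-t curve.
0–3 s: ½(10 + -5)(3) = 7.5 cm
3–9 s: ½(-5 + 3)(6) = -6 cm
9–10 s: ½(3 + -4)(1) = -0.5 cm
10–16 s: ½(-4 + -9)(6) = -39 cm
Net displacement = -38 cm

-38 cm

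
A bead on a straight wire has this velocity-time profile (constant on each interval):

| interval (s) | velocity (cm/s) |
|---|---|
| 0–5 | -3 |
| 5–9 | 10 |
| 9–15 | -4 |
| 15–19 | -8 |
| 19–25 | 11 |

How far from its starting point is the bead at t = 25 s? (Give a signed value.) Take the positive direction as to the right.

Net displacement equals the area under the velocity-time graph (areas below the axis count negative).
0–5 s: -3 × 5 = -15 cm
5–9 s: 10 × 4 = 40 cm
9–15 s: -4 × 6 = -24 cm
15–19 s: -8 × 4 = -32 cm
19–25 s: 11 × 6 = 66 cm
Net displacement = 35 cm

35 cm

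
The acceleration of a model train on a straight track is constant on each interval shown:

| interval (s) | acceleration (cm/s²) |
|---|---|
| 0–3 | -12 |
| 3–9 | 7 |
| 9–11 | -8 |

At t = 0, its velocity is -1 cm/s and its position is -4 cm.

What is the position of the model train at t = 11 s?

On each constant-a segment, Δv = aΔt and Δx = v₀Δt + ½aΔt²; chain segment to segment.
0–3 s: v starts -1 cm/s; Δx = -1·3 + ½·-12·3² = -57 cm; v ends -37 cm/s.
3–9 s: v starts -37 cm/s; Δx = -37·6 + ½·7·6² = -96 cm; v ends 5 cm/s.
9–11 s: v starts 5 cm/s; Δx = 5·2 + ½·-8·2² = -6 cm; v ends -11 cm/s.
x(11) = -4 + Σ Δx = -163 cm.

-163 cm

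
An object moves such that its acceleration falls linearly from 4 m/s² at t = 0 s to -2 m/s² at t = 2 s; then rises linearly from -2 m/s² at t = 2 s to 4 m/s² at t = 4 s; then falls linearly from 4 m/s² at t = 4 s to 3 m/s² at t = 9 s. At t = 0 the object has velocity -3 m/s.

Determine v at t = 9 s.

18.5 m/s

Δv equals the area under the a-t graph; then v = v₀ + Δv.
0–2 s: ½(4 + -2)(2) = 2 m/s
2–4 s: ½(-2 + 4)(2) = 2 m/s
4–9 s: ½(4 + 3)(5) = 17.5 m/s
Δv = 21.5 m/s, so v(9) = -3 + (21.5) = 18.5 m/s.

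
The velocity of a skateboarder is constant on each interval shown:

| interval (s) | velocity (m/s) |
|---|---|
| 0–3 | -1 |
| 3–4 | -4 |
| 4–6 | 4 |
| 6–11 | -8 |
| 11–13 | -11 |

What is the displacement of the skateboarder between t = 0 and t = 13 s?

Displacement is the signed area under the v-t curve.
0–3 s: -1 × 3 = -3 m
3–4 s: -4 × 1 = -4 m
4–6 s: 4 × 2 = 8 m
6–11 s: -8 × 5 = -40 m
11–13 s: -11 × 2 = -22 m
Net displacement = -61 m

-61 m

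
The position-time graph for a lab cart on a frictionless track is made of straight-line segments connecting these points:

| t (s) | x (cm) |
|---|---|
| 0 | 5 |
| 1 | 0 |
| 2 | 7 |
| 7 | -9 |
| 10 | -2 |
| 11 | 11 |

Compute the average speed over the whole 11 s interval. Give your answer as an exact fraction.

48/11 cm/s

Average speed = (total path length)/(elapsed time); on a piecewise-linear x-t graph the path length is Σ|Δx|.
0–1 s: |Δx| = |0 − 5| = 5 cm
1–2 s: |Δx| = |7 − 0| = 7 cm
2–7 s: |Δx| = |-9 − 7| = 16 cm
7–10 s: |Δx| = |-2 − -9| = 7 cm
10–11 s: |Δx| = |11 − -2| = 13 cm
Total path = 48 cm; average speed = 48/11 = 48/11 cm/s.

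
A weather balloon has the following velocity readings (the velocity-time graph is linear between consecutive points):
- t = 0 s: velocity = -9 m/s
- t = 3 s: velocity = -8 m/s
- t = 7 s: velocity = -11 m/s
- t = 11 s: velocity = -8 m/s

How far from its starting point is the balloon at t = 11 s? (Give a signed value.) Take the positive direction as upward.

-101.5 m

Net displacement equals the area under the velocity-time graph (areas below the axis count negative).
0–3 s: ½(-9 + -8)(3) = -25.5 m
3–7 s: ½(-8 + -11)(4) = -38 m
7–11 s: ½(-11 + -8)(4) = -38 m
Net displacement = -101.5 m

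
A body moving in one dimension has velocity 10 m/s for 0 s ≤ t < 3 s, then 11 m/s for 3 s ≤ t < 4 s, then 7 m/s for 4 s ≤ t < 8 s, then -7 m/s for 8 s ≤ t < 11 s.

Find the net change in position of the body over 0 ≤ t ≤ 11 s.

48 m

Displacement is the signed area under the v-t curve.
0–3 s: 10 × 3 = 30 m
3–4 s: 11 × 1 = 11 m
4–8 s: 7 × 4 = 28 m
8–11 s: -7 × 3 = -21 m
Net displacement = 48 m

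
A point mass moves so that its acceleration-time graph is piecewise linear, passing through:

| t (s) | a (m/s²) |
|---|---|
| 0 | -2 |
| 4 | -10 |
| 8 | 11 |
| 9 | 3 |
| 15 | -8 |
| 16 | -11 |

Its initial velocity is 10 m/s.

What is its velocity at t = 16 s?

Δv equals the area under the a-t graph; then v = v₀ + Δv.
0–4 s: ½(-2 + -10)(4) = -24 m/s
4–8 s: ½(-10 + 11)(4) = 2 m/s
8–9 s: ½(11 + 3)(1) = 7 m/s
9–15 s: ½(3 + -8)(6) = -15 m/s
15–16 s: ½(-8 + -11)(1) = -9.5 m/s
Δv = -39.5 m/s, so v(16) = 10 + (-39.5) = -29.5 m/s.

-29.5 m/s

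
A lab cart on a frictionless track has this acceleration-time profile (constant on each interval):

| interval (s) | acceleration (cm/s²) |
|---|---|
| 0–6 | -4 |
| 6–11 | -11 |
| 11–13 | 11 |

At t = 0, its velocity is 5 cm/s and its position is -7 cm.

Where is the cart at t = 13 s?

-407.5 cm

On each constant-a segment, Δv = aΔt and Δx = v₀Δt + ½aΔt²; chain segment to segment.
0–6 s: v starts 5 cm/s; Δx = 5·6 + ½·-4·6² = -42 cm; v ends -19 cm/s.
6–11 s: v starts -19 cm/s; Δx = -19·5 + ½·-11·5² = -232.5 cm; v ends -74 cm/s.
11–13 s: v starts -74 cm/s; Δx = -74·2 + ½·11·2² = -126 cm; v ends -52 cm/s.
x(13) = -7 + Σ Δx = -407.5 cm.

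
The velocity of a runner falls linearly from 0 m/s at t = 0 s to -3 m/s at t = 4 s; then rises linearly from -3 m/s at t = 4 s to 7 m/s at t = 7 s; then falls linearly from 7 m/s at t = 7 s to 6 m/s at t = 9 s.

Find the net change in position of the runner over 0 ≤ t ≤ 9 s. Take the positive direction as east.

Displacement is the signed area under the v-t curve.
0–4 s: ½(0 + -3)(4) = -6 m
4–7 s: ½(-3 + 7)(3) = 6 m
7–9 s: ½(7 + 6)(2) = 13 m
Net displacement = 13 m

13 m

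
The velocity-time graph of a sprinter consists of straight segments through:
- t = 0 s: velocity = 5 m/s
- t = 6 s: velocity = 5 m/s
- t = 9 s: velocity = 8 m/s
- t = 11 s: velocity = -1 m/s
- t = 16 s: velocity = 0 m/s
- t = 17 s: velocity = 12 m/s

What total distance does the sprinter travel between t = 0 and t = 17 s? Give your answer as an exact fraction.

587/9 m

Total distance travelled is ∫|v| dt — sum the magnitudes of each area piece.
0–6 s: |5| × 6 = 30 m
6–9 s: |½(5 + 8)(3)| = 19.5 m
9–11 s: v = 0 at t = 97/9 s; triangle areas 64/9 + 1/9 = 65/9 m
11–16 s: |½(-1 + 0)(5)| = 2.5 m
16–17 s: |½(0 + 12)(1)| = 6 m
Total distance = 587/9 m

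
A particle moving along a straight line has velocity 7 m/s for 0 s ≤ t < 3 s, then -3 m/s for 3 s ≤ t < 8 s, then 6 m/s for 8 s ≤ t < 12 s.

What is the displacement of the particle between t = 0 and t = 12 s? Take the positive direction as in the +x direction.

Displacement is the signed area under the v-t curve.
0–3 s: 7 × 3 = 21 m
3–8 s: -3 × 5 = -15 m
8–12 s: 6 × 4 = 24 m
Net displacement = 30 m

30 m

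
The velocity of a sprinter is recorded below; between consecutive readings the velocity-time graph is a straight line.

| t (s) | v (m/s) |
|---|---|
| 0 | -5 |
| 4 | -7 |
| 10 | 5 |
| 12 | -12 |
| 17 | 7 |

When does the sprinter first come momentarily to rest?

v changes sign on 4–10 s (from -7 to 5); the graph is linear there, so v = 0 at t = 4 + (7)·(10 − 4)/(5 − -7) = 7.5 s.

t = 7.5 s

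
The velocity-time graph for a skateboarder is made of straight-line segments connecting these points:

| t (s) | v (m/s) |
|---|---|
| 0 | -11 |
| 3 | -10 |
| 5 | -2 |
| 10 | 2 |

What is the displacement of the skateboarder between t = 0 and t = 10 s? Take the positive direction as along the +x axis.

Displacement is the signed area under the v-t curve.
0–3 s: ½(-11 + -10)(3) = -31.5 m
3–5 s: ½(-10 + -2)(2) = -12 m
5–10 s: ½(-2 + 2)(5) = 0 m
Net displacement = -43.5 m

-43.5 m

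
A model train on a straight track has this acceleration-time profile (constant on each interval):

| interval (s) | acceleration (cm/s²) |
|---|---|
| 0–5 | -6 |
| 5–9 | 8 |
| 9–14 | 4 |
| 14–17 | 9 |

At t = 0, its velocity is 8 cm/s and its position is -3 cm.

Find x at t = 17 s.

168.5 cm

On each constant-a segment, Δv = aΔt and Δx = v₀Δt + ½aΔt²; chain segment to segment.
0–5 s: v starts 8 cm/s; Δx = 8·5 + ½·-6·5² = -35 cm; v ends -22 cm/s.
5–9 s: v starts -22 cm/s; Δx = -22·4 + ½·8·4² = -24 cm; v ends 10 cm/s.
9–14 s: v starts 10 cm/s; Δx = 10·5 + ½·4·5² = 100 cm; v ends 30 cm/s.
14–17 s: v starts 30 cm/s; Δx = 30·3 + ½·9·3² = 130.5 cm; v ends 57 cm/s.
x(17) = -3 + Σ Δx = 168.5 cm.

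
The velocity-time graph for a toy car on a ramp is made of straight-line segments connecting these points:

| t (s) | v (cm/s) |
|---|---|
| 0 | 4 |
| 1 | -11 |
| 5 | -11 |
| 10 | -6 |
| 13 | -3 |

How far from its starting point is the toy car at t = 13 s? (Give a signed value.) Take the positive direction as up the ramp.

-103.5 cm

Net displacement equals the area under the velocity-time graph (areas below the axis count negative).
0–1 s: ½(4 + -11)(1) = -3.5 cm
1–5 s: -11 × 4 = -44 cm
5–10 s: ½(-11 + -6)(5) = -42.5 cm
10–13 s: ½(-6 + -3)(3) = -13.5 cm
Net displacement = -103.5 cm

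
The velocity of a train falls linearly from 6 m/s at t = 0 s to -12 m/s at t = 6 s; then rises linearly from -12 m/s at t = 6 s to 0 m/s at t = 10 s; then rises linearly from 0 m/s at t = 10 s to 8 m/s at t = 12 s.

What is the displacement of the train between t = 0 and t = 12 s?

-34 m

Net displacement equals the area under the velocity-time graph (areas below the axis count negative).
0–6 s: ½(6 + -12)(6) = -18 m
6–10 s: ½(-12 + 0)(4) = -24 m
10–12 s: ½(0 + 8)(2) = 8 m
Net displacement = -34 m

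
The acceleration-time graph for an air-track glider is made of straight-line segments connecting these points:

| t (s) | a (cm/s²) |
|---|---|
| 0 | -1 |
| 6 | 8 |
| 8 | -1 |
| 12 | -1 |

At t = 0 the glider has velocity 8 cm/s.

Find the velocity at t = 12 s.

32 cm/s

Δv equals the area under the a-t graph; then v = v₀ + Δv.
0–6 s: ½(-1 + 8)(6) = 21 cm/s
6–8 s: ½(8 + -1)(2) = 7 cm/s
8–12 s: -1 × 4 = -4 cm/s
Δv = 24 cm/s, so v(12) = 8 + (24) = 32 cm/s.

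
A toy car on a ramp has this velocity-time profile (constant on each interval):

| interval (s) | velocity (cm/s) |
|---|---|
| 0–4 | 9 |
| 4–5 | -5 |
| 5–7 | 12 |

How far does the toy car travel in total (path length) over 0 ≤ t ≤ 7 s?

65 cm

Total distance travelled is ∫|v| dt — sum the magnitudes of each area piece.
0–4 s: |9| × 4 = 36 cm
4–5 s: |-5| × 1 = 5 cm
5–7 s: |12| × 2 = 24 cm
Total distance = 65 cm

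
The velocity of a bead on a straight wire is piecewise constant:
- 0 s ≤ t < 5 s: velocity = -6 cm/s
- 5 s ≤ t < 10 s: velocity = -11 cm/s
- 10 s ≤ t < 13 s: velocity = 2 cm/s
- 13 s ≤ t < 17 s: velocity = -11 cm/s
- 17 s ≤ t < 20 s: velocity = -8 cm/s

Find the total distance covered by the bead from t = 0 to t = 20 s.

Distance (not displacement) is the total path length: add the absolute areas under v-t.
0–5 s: |-6| × 5 = 30 cm
5–10 s: |-11| × 5 = 55 cm
10–13 s: |2| × 3 = 6 cm
13–17 s: |-11| × 4 = 44 cm
17–20 s: |-8| × 3 = 24 cm
Total distance = 159 cm

159 cm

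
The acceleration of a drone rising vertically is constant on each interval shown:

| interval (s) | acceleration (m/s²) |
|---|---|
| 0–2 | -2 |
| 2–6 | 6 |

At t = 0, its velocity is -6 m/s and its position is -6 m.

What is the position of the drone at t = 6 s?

-14 m

On each constant-a segment, Δv = aΔt and Δx = v₀Δt + ½aΔt²; chain segment to segment.
0–2 s: v starts -6 m/s; Δx = -6·2 + ½·-2·2² = -16 m; v ends -10 m/s.
2–6 s: v starts -10 m/s; Δx = -10·4 + ½·6·4² = 8 m; v ends 14 m/s.
x(6) = -6 + Σ Δx = -14 m.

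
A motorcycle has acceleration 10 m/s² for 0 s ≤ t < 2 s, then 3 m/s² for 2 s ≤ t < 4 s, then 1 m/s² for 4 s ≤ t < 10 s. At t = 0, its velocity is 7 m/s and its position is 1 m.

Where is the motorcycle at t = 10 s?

311 m

On each constant-a segment, Δv = aΔt and Δx = v₀Δt + ½aΔt²; chain segment to segment.
0–2 s: v starts 7 m/s; Δx = 7·2 + ½·10·2² = 34 m; v ends 27 m/s.
2–4 s: v starts 27 m/s; Δx = 27·2 + ½·3·2² = 60 m; v ends 33 m/s.
4–10 s: v starts 33 m/s; Δx = 33·6 + ½·1·6² = 216 m; v ends 39 m/s.
x(10) = 1 + Σ Δx = 311 m.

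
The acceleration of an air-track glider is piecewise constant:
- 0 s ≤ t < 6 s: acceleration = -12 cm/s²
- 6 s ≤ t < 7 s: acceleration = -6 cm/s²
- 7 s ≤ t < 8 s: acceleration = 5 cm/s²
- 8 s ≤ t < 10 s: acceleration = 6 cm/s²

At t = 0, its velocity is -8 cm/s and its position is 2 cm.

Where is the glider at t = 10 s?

-578.5 cm

On each constant-a segment, Δv = aΔt and Δx = v₀Δt + ½aΔt²; chain segment to segment.
0–6 s: v starts -8 cm/s; Δx = -8·6 + ½·-12·6² = -264 cm; v ends -80 cm/s.
6–7 s: v starts -80 cm/s; Δx = -80·1 + ½·-6·1² = -83 cm; v ends -86 cm/s.
7–8 s: v starts -86 cm/s; Δx = -86·1 + ½·5·1² = -83.5 cm; v ends -81 cm/s.
8–10 s: v starts -81 cm/s; Δx = -81·2 + ½·6·2² = -150 cm; v ends -69 cm/s.
x(10) = 2 + Σ Δx = -578.5 cm.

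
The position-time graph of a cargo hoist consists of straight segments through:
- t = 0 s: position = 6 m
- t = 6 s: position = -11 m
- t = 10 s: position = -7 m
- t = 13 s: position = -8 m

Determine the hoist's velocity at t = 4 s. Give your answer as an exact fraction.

Velocity is the slope of the x-t graph on 0–6 s: (-11 − 6)/(6 − 0) = -17/6 m/s.

-17/6 m/s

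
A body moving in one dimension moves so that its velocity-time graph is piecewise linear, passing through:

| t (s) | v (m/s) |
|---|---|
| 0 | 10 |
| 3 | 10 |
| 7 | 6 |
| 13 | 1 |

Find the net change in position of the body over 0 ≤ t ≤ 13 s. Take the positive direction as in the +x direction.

Net displacement equals the area under the velocity-time graph (areas below the axis count negative).
0–3 s: 10 × 3 = 30 m
3–7 s: ½(10 + 6)(4) = 32 m
7–13 s: ½(6 + 1)(6) = 21 m
Net displacement = 83 m

83 m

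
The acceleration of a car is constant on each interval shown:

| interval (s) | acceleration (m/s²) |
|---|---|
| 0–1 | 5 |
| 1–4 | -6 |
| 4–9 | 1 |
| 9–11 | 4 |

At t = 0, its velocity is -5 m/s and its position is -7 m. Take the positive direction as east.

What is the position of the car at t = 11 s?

On each constant-a segment, Δv = aΔt and Δx = v₀Δt + ½aΔt²; chain segment to segment.
0–1 s: v starts -5 m/s; Δx = -5·1 + ½·5·1² = -2.5 m; v ends 0 m/s.
1–4 s: v starts 0 m/s; Δx = 0·3 + ½·-6·3² = -27 m; v ends -18 m/s.
4–9 s: v starts -18 m/s; Δx = -18·5 + ½·1·5² = -77.5 m; v ends -13 m/s.
9–11 s: v starts -13 m/s; Δx = -13·2 + ½·4·2² = -18 m; v ends -5 m/s.
x(11) = -7 + Σ Δx = -132 m.

-132 m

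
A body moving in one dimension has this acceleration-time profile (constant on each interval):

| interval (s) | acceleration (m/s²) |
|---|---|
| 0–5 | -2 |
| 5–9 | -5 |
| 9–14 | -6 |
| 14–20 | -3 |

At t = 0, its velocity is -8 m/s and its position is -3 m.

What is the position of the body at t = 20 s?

-907 m

On each constant-a segment, Δv = aΔt and Δx = v₀Δt + ½aΔt²; chain segment to segment.
0–5 s: v starts -8 m/s; Δx = -8·5 + ½·-2·5² = -65 m; v ends -18 m/s.
5–9 s: v starts -18 m/s; Δx = -18·4 + ½·-5·4² = -112 m; v ends -38 m/s.
9–14 s: v starts -38 m/s; Δx = -38·5 + ½·-6·5² = -265 m; v ends -68 m/s.
14–20 s: v starts -68 m/s; Δx = -68·6 + ½·-3·6² = -462 m; v ends -86 m/s.
x(20) = -3 + Σ Δx = -907 m.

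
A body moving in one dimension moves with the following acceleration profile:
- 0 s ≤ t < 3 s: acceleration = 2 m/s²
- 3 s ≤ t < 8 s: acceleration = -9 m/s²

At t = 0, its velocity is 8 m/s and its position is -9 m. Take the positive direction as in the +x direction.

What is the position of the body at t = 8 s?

On each constant-a segment, Δv = aΔt and Δx = v₀Δt + ½aΔt²; chain segment to segment.
0–3 s: v starts 8 m/s; Δx = 8·3 + ½·2·3² = 33 m; v ends 14 m/s.
3–8 s: v starts 14 m/s; Δx = 14·5 + ½·-9·5² = -42.5 m; v ends -31 m/s.
x(8) = -9 + Σ Δx = -18.5 m.

-18.5 m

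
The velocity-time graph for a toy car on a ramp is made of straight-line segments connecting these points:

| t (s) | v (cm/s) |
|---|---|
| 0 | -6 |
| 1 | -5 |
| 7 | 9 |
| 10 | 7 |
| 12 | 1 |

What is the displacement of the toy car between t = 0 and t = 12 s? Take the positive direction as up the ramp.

Net displacement equals the area under the velocity-time graph (areas below the axis count negative).
0–1 s: ½(-6 + -5)(1) = -5.5 cm
1–7 s: ½(-5 + 9)(6) = 12 cm
7–10 s: ½(9 + 7)(3) = 24 cm
10–12 s: ½(7 + 1)(2) = 8 cm
Net displacement = 38.5 cm

38.5 cm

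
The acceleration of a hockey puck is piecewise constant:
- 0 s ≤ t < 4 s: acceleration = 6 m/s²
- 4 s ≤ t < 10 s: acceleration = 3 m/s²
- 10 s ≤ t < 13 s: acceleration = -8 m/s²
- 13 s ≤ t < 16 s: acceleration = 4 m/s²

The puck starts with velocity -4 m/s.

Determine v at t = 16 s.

26 m/s

Δv equals the area under the a-t graph; then v = v₀ + Δv.
0–4 s: 6 × 4 = 24 m/s
4–10 s: 3 × 6 = 18 m/s
10–13 s: -8 × 3 = -24 m/s
13–16 s: 4 × 3 = 12 m/s
Δv = 30 m/s, so v(16) = -4 + (30) = 26 m/s.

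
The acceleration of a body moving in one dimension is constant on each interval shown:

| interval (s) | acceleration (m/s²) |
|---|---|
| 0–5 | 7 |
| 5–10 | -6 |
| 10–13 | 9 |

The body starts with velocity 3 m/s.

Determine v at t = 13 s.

Δv equals the area under the a-t graph; then v = v₀ + Δv.
0–5 s: 7 × 5 = 35 m/s
5–10 s: -6 × 5 = -30 m/s
10–13 s: 9 × 3 = 27 m/s
Δv = 32 m/s, so v(13) = 3 + (32) = 35 m/s.

35 m/s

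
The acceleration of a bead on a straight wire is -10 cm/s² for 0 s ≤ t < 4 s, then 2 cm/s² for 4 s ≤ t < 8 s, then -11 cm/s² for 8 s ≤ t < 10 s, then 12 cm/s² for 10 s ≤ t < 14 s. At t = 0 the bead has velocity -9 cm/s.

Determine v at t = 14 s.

-15 cm/s

Δv equals the area under the a-t graph; then v = v₀ + Δv.
0–4 s: -10 × 4 = -40 cm/s
4–8 s: 2 × 4 = 8 cm/s
8–10 s: -11 × 2 = -22 cm/s
10–14 s: 12 × 4 = 48 cm/s
Δv = -6 cm/s, so v(14) = -9 + (-6) = -15 cm/s.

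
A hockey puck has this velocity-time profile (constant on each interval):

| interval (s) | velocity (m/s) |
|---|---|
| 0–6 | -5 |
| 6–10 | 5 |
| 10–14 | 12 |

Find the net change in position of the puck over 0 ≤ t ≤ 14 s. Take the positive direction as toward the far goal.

Displacement is the signed area under the v-t curve.
0–6 s: -5 × 6 = -30 m
6–10 s: 5 × 4 = 20 m
10–14 s: 12 × 4 = 48 m
Net displacement = 38 m

38 m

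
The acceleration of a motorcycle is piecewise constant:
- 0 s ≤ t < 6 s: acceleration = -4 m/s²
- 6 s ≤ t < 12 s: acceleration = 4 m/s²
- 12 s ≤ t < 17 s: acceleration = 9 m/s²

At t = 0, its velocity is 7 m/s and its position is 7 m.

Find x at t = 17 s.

On each constant-a segment, Δv = aΔt and Δx = v₀Δt + ½aΔt²; chain segment to segment.
0–6 s: v starts 7 m/s; Δx = 7·6 + ½·-4·6² = -30 m; v ends -17 m/s.
6–12 s: v starts -17 m/s; Δx = -17·6 + ½·4·6² = -30 m; v ends 7 m/s.
12–17 s: v starts 7 m/s; Δx = 7·5 + ½·9·5² = 147.5 m; v ends 52 m/s.
x(17) = 7 + Σ Δx = 94.5 m.

94.5 m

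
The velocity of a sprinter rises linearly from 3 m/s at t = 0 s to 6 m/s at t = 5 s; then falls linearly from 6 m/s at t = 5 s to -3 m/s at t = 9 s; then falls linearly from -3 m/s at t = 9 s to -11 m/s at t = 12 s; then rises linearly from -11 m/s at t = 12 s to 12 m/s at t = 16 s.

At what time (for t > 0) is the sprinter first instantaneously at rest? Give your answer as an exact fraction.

v changes sign on 5–9 s (from 6 to -3); the graph is linear there, so v = 0 at t = 5 + (-6)·(9 − 5)/(-3 − 6) = 23/3 s.

t = 23/3 s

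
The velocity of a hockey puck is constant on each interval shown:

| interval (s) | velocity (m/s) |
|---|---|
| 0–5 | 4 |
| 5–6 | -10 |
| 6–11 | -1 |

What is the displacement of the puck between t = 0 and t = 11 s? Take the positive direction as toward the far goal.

5 m

Net displacement equals the area under the velocity-time graph (areas below the axis count negative).
0–5 s: 4 × 5 = 20 m
5–6 s: -10 × 1 = -10 m
6–11 s: -1 × 5 = -5 m
Net displacement = 5 m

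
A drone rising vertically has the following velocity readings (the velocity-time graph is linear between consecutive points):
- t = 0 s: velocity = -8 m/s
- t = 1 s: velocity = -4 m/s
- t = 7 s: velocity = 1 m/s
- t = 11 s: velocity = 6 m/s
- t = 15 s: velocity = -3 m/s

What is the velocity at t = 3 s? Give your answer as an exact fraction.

-7/3 m/s

On 1–7 s the graph is linear from -4 to 1 m/s: v(3) = -4 + (1 − -4)·(3 − 1)/(7 − 1) = -7/3 m/s.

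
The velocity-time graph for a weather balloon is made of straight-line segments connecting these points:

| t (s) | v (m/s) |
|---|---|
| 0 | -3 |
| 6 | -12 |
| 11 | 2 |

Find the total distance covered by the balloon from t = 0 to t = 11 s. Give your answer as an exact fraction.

Total distance travelled is ∫|v| dt — sum the magnitudes of each area piece.
0–6 s: |½(-3 + -12)(6)| = 45 m
6–11 s: v = 0 at t = 72/7 s; triangle areas 180/7 + 5/7 = 185/7 m
Total distance = 500/7 m

500/7 m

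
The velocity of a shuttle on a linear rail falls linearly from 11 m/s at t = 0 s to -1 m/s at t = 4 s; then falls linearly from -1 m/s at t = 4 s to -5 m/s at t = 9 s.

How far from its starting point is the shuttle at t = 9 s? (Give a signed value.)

5 m

Net displacement equals the area under the velocity-time graph (areas below the axis count negative).
0–4 s: ½(11 + -1)(4) = 20 m
4–9 s: ½(-1 + -5)(5) = -15 m
Net displacement = 5 m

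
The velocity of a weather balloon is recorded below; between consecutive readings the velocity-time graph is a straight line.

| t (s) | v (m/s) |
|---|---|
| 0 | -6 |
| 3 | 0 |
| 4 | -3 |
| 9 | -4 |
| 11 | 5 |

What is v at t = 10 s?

On 9–11 s the graph is linear from -4 to 5 m/s: v(10) = -4 + (5 − -4)·(10 − 9)/(11 − 9) = 0.5 m/s.

0.5 m/s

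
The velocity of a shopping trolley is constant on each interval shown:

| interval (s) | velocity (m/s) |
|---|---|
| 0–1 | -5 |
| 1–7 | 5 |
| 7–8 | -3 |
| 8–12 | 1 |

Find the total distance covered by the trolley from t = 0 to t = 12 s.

Total distance travelled is ∫|v| dt — sum the magnitudes of each area piece.
0–1 s: |-5| × 1 = 5 m
1–7 s: |5| × 6 = 30 m
7–8 s: |-3| × 1 = 3 m
8–12 s: |1| × 4 = 4 m
Total distance = 42 m

42 m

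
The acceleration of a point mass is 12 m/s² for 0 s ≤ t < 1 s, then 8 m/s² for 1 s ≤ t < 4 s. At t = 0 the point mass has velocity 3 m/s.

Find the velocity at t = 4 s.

Δv equals the area under the a-t graph; then v = v₀ + Δv.
0–1 s: 12 × 1 = 12 m/s
1–4 s: 8 × 3 = 24 m/s
Δv = 36 m/s, so v(4) = 3 + (36) = 39 m/s.

39 m/s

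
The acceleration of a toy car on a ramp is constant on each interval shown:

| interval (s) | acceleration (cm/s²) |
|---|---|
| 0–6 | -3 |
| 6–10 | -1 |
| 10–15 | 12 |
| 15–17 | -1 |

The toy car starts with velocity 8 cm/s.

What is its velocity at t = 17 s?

Δv equals the area under the a-t graph; then v = v₀ + Δv.
0–6 s: -3 × 6 = -18 cm/s
6–10 s: -1 × 4 = -4 cm/s
10–15 s: 12 × 5 = 60 cm/s
15–17 s: -1 × 2 = -2 cm/s
Δv = 36 cm/s, so v(17) = 8 + (36) = 44 cm/s.

44 cm/s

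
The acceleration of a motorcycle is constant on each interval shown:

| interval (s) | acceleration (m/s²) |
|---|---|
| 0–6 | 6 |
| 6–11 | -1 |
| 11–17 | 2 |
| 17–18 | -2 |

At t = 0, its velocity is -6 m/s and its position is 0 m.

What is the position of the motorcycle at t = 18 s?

On each constant-a segment, Δv = aΔt and Δx = v₀Δt + ½aΔt²; chain segment to segment.
0–6 s: v starts -6 m/s; Δx = -6·6 + ½·6·6² = 72 m; v ends 30 m/s.
6–11 s: v starts 30 m/s; Δx = 30·5 + ½·-1·5² = 137.5 m; v ends 25 m/s.
11–17 s: v starts 25 m/s; Δx = 25·6 + ½·2·6² = 186 m; v ends 37 m/s.
17–18 s: v starts 37 m/s; Δx = 37·1 + ½·-2·1² = 36 m; v ends 35 m/s.
x(18) = 0 + Σ Δx = 431.5 m.

431.5 m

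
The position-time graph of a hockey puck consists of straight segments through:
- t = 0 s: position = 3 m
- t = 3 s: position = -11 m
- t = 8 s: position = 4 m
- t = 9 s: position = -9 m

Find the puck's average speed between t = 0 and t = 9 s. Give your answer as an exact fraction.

14/3 m/s

Average speed = (total path length)/(elapsed time); on a piecewise-linear x-t graph the path length is Σ|Δx|.
0–3 s: |Δx| = |-11 − 3| = 14 m
3–8 s: |Δx| = |4 − -11| = 15 m
8–9 s: |Δx| = |-9 − 4| = 13 m
Total path = 42 m; average speed = 42/9 = 14/3 m/s.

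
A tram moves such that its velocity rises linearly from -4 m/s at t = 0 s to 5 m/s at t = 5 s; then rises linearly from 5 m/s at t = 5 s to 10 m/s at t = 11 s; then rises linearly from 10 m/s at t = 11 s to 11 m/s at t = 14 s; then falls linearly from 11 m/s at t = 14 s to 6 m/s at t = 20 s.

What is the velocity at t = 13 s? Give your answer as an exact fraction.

On 11–14 s the graph is linear from 10 to 11 m/s: v(13) = 10 + (11 − 10)·(13 − 11)/(14 − 11) = 32/3 m/s.

32/3 m/s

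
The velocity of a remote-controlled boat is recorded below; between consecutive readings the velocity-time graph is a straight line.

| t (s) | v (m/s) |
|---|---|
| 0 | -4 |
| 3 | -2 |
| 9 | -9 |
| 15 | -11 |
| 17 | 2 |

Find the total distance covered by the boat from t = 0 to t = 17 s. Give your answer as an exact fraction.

Total distance travelled is ∫|v| dt — sum the magnitudes of each area piece.
0–3 s: |½(-4 + -2)(3)| = 9 m
3–9 s: |½(-2 + -9)(6)| = 33 m
9–15 s: |½(-9 + -11)(6)| = 60 m
15–17 s: v = 0 at t = 217/13 s; triangle areas 121/13 + 4/13 = 125/13 m
Total distance = 1451/13 m

1451/13 m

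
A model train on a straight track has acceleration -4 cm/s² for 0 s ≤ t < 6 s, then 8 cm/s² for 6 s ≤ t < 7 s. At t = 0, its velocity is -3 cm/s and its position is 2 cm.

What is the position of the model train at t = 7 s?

-111 cm

On each constant-a segment, Δv = aΔt and Δx = v₀Δt + ½aΔt²; chain segment to segment.
0–6 s: v starts -3 cm/s; Δx = -3·6 + ½·-4·6² = -90 cm; v ends -27 cm/s.
6–7 s: v starts -27 cm/s; Δx = -27·1 + ½·8·1² = -23 cm; v ends -19 cm/s.
x(7) = 2 + Σ Δx = -111 cm.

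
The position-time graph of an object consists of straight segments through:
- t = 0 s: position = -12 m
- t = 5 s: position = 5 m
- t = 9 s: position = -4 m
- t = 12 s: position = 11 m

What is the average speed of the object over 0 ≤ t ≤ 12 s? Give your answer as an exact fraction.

Average speed = (total path length)/(elapsed time); on a piecewise-linear x-t graph the path length is Σ|Δx|.
0–5 s: |Δx| = |5 − -12| = 17 m
5–9 s: |Δx| = |-4 − 5| = 9 m
9–12 s: |Δx| = |11 − -4| = 15 m
Total path = 41 m; average speed = 41/12 = 41/12 m/s.

41/12 m/s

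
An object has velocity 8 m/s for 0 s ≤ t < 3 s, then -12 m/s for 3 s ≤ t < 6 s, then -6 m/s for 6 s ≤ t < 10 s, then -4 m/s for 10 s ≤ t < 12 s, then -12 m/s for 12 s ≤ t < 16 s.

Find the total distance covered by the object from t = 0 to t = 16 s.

140 m

Distance (not displacement) is the total path length: add the absolute areas under v-t.
0–3 s: |8| × 3 = 24 m
3–6 s: |-12| × 3 = 36 m
6–10 s: |-6| × 4 = 24 m
10–12 s: |-4| × 2 = 8 m
12–16 s: |-12| × 4 = 48 m
Total distance = 140 m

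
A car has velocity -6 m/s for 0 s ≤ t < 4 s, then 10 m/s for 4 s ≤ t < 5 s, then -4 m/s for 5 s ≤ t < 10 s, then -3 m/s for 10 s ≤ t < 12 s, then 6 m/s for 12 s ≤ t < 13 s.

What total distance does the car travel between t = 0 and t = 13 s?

66 m

Total distance travelled is ∫|v| dt — sum the magnitudes of each area piece.
0–4 s: |-6| × 4 = 24 m
4–5 s: |10| × 1 = 10 m
5–10 s: |-4| × 5 = 20 m
10–12 s: |-3| × 2 = 6 m
12–13 s: |6| × 1 = 6 m
Total distance = 66 m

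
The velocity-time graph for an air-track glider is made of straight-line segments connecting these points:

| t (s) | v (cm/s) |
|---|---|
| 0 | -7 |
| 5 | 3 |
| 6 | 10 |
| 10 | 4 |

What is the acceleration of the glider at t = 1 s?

2 cm/s²

Acceleration is the slope of the v-t graph on 0–5 s: (3 − -7)/(5 − 0) = 2 cm/s².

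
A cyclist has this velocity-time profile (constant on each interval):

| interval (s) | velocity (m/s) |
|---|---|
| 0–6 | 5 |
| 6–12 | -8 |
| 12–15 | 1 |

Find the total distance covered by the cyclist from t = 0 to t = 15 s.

Distance (not displacement) is the total path length: add the absolute areas under v-t.
0–6 s: |5| × 6 = 30 m
6–12 s: |-8| × 6 = 48 m
12–15 s: |1| × 3 = 3 m
Total distance = 81 m

81 m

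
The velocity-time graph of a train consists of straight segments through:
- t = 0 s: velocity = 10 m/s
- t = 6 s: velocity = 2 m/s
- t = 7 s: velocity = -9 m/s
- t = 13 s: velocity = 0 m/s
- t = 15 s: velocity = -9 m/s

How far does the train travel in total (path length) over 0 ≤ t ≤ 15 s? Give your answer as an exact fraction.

Distance (not displacement) is the total path length: add the absolute areas under v-t.
0–6 s: |½(10 + 2)(6)| = 36 m
6–7 s: v = 0 at t = 68/11 s; triangle areas 2/11 + 81/22 = 85/22 m
7–13 s: |½(-9 + 0)(6)| = 27 m
13–15 s: |½(0 + -9)(2)| = 9 m
Total distance = 1669/22 m

1669/22 m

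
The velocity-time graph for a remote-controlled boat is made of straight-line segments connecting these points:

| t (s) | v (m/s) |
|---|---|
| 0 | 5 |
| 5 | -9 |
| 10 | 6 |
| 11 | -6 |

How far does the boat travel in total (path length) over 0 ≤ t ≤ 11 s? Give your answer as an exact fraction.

Total distance travelled is ∫|v| dt — sum the magnitudes of each area piece.
0–5 s: v = 0 at t = 25/14 s; triangle areas 125/28 + 405/28 = 265/14 m
5–10 s: v = 0 at t = 8 s; triangle areas 13.5 + 6 = 19.5 m
10–11 s: v = 0 at t = 10.5 s; triangle areas 1.5 + 1.5 = 3 m
Total distance = 290/7 m

290/7 m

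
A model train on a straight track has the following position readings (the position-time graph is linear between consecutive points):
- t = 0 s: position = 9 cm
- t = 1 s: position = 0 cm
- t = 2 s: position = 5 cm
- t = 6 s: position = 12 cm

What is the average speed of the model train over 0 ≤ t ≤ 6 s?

Average speed = (total path length)/(elapsed time); on a piecewise-linear x-t graph the path length is Σ|Δx|.
0–1 s: |Δx| = |0 − 9| = 9 cm
1–2 s: |Δx| = |5 − 0| = 5 cm
2–6 s: |Δx| = |12 − 5| = 7 cm
Total path = 21 cm; average speed = 21/6 = 3.5 cm/s.

3.5 cm/s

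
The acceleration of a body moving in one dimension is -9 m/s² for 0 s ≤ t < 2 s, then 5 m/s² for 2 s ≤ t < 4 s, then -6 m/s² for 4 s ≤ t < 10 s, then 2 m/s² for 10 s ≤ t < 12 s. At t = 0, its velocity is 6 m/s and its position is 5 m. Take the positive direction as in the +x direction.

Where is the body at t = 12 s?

-207 m

On each constant-a segment, Δv = aΔt and Δx = v₀Δt + ½aΔt²; chain segment to segment.
0–2 s: v starts 6 m/s; Δx = 6·2 + ½·-9·2² = -6 m; v ends -12 m/s.
2–4 s: v starts -12 m/s; Δx = -12·2 + ½·5·2² = -14 m; v ends -2 m/s.
4–10 s: v starts -2 m/s; Δx = -2·6 + ½·-6·6² = -120 m; v ends -38 m/s.
10–12 s: v starts -38 m/s; Δx = -38·2 + ½·2·2² = -72 m; v ends -34 m/s.
x(12) = 5 + Σ Δx = -207 m.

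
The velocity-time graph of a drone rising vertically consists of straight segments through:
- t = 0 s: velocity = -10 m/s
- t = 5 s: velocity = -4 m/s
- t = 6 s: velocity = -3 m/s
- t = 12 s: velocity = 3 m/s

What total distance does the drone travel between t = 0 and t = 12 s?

47.5 m

Total distance travelled is ∫|v| dt — sum the magnitudes of each area piece.
0–5 s: |½(-10 + -4)(5)| = 35 m
5–6 s: |½(-4 + -3)(1)| = 3.5 m
6–12 s: v = 0 at t = 9 s; triangle areas 4.5 + 4.5 = 9 m
Total distance = 47.5 m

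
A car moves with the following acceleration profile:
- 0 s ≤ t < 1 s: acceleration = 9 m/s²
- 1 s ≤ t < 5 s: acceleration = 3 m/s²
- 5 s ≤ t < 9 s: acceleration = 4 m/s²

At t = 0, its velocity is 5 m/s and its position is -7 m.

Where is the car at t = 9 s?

218.5 m

On each constant-a segment, Δv = aΔt and Δx = v₀Δt + ½aΔt²; chain segment to segment.
0–1 s: v starts 5 m/s; Δx = 5·1 + ½·9·1² = 9.5 m; v ends 14 m/s.
1–5 s: v starts 14 m/s; Δx = 14·4 + ½·3·4² = 80 m; v ends 26 m/s.
5–9 s: v starts 26 m/s; Δx = 26·4 + ½·4·4² = 136 m; v ends 42 m/s.
x(9) = -7 + Σ Δx = 218.5 m.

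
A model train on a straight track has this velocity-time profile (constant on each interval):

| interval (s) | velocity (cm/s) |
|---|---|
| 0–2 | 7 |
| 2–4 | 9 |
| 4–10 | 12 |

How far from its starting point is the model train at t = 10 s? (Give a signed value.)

104 cm

Displacement is the signed area under the v-t curve.
0–2 s: 7 × 2 = 14 cm
2–4 s: 9 × 2 = 18 cm
4–10 s: 12 × 6 = 72 cm
Net displacement = 104 cm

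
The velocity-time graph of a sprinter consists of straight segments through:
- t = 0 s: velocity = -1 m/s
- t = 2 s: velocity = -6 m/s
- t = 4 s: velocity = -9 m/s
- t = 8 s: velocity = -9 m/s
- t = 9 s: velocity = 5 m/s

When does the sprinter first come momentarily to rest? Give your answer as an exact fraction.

v changes sign on 8–9 s (from -9 to 5); the graph is linear there, so v = 0 at t = 8 + (9)·(9 − 8)/(5 − -9) = 121/14 s.

t = 121/14 s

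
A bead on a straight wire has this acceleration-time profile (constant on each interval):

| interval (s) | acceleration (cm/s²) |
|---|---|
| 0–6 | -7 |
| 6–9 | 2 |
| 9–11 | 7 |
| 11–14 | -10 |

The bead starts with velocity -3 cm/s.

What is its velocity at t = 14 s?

-55 cm/s

Δv equals the area under the a-t graph; then v = v₀ + Δv.
0–6 s: -7 × 6 = -42 cm/s
6–9 s: 2 × 3 = 6 cm/s
9–11 s: 7 × 2 = 14 cm/s
11–14 s: -10 × 3 = -30 cm/s
Δv = -52 cm/s, so v(14) = -3 + (-52) = -55 cm/s.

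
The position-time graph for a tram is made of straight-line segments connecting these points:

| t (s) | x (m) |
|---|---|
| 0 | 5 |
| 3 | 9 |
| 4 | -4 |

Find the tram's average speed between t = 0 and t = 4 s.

Average speed = (total path length)/(elapsed time); on a piecewise-linear x-t graph the path length is Σ|Δx|.
0–3 s: |Δx| = |9 − 5| = 4 m
3–4 s: |Δx| = |-4 − 9| = 13 m
Total path = 17 m; average speed = 17/4 = 4.25 m/s.

4.25 m/s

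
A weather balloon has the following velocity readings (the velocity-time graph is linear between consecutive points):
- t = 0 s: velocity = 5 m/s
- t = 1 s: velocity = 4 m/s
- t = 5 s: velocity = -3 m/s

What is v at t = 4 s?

On 1–5 s the graph is linear from 4 to -3 m/s: v(4) = 4 + (-3 − 4)·(4 − 1)/(5 − 1) = -1.25 m/s.

-1.25 m/s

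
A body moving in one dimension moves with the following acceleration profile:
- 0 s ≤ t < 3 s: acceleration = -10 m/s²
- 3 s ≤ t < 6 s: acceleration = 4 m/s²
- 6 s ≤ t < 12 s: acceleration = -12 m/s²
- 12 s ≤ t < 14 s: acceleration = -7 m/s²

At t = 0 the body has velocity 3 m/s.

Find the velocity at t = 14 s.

Δv equals the area under the a-t graph; then v = v₀ + Δv.
0–3 s: -10 × 3 = -30 m/s
3–6 s: 4 × 3 = 12 m/s
6–12 s: -12 × 6 = -72 m/s
12–14 s: -7 × 2 = -14 m/s
Δv = -104 m/s, so v(14) = 3 + (-104) = -101 m/s.

-101 m/s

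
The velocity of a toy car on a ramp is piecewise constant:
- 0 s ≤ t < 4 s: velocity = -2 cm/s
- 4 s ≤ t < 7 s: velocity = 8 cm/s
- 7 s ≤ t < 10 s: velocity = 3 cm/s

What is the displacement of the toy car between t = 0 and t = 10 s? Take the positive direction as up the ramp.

Net displacement equals the area under the velocity-time graph (areas below the axis count negative).
0–4 s: -2 × 4 = -8 cm
4–7 s: 8 × 3 = 24 cm
7–10 s: 3 × 3 = 9 cm
Net displacement = 25 cm

25 cm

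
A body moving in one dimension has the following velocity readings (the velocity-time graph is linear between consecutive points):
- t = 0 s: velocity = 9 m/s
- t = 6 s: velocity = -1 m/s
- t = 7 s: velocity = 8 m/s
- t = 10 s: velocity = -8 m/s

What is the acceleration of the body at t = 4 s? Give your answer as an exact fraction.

Acceleration is the slope of the v-t graph on 0–6 s: (-1 − 9)/(6 − 0) = -5/3 m/s².

-5/3 m/s²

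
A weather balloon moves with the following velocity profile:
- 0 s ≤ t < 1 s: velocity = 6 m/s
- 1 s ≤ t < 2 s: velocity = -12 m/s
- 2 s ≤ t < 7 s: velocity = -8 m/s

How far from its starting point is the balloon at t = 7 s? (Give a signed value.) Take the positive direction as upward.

Displacement is the signed area under the v-t curve.
0–1 s: 6 × 1 = 6 m
1–2 s: -12 × 1 = -12 m
2–7 s: -8 × 5 = -40 m
Net displacement = -46 m

-46 m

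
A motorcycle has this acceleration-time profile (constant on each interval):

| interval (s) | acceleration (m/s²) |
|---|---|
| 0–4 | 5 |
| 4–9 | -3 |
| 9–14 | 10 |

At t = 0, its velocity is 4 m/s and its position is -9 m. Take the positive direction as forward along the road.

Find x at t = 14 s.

299.5 m

On each constant-a segment, Δv = aΔt and Δx = v₀Δt + ½aΔt²; chain segment to segment.
0–4 s: v starts 4 m/s; Δx = 4·4 + ½·5·4² = 56 m; v ends 24 m/s.
4–9 s: v starts 24 m/s; Δx = 24·5 + ½·-3·5² = 82.5 m; v ends 9 m/s.
9–14 s: v starts 9 m/s; Δx = 9·5 + ½·10·5² = 170 m; v ends 59 m/s.
x(14) = -9 + Σ Δx = 299.5 m.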